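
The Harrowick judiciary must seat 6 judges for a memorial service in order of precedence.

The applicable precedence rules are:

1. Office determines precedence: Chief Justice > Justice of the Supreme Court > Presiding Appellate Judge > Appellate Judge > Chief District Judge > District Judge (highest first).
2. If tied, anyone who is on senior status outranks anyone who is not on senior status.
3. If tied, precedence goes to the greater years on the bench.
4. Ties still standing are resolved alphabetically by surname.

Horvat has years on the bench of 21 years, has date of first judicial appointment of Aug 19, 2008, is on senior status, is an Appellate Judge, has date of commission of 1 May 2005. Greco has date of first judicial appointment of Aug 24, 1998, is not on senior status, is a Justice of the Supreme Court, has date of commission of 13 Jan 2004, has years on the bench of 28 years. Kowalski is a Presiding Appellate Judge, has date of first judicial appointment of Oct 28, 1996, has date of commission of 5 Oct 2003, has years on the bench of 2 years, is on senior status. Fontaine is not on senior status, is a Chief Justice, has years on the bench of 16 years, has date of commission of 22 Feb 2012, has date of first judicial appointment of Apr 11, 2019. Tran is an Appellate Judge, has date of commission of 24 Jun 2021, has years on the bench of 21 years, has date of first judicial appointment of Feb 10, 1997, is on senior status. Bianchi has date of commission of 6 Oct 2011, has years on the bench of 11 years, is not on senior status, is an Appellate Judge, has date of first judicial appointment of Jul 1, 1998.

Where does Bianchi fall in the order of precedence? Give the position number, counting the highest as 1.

By office: Fontaine (Chief Justice); then Greco (Justice of the Supreme Court); then Kowalski (Presiding Appellate Judge); then Horvat, Tran and Bianchi (Appellate Judge).
Among Horvat, Tran and Bianchi, on senior status before not on senior status: Horvat and Tran (on senior status) before Bianchi (not on senior status).
Horvat and Tran both have years on the bench 21 years, so the next rule applies.
Among Horvat and Tran, alphabetically by surname: Horvat before Tran.
Order: Fontaine, Greco, Kowalski, Horvat, Tran, Bianchi. So position 6.

6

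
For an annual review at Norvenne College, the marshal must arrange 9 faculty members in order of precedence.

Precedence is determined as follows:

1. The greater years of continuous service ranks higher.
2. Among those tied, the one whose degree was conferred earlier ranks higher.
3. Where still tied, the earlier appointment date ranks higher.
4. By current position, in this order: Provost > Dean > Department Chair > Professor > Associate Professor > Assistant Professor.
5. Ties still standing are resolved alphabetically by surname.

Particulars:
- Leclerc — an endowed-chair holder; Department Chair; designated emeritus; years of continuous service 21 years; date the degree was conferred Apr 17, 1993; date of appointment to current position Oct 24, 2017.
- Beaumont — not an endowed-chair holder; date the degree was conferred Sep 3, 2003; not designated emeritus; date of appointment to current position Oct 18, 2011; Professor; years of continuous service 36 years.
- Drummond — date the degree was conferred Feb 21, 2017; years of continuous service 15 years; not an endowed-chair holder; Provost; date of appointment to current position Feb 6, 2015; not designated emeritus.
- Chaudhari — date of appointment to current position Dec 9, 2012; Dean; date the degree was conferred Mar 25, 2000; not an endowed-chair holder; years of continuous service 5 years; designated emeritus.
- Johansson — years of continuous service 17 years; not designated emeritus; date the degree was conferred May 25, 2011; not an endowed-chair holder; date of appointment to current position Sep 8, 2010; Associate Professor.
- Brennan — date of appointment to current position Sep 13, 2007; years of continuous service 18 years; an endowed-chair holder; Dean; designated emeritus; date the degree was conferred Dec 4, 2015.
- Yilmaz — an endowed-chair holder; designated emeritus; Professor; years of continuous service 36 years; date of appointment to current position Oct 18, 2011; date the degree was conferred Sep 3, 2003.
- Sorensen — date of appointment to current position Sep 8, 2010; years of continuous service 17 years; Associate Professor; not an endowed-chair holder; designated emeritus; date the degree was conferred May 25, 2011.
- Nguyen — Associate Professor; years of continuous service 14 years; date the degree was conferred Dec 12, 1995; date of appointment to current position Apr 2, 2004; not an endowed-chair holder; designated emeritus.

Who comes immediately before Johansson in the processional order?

Brennan

By years of continuous service (higher first): Beaumont and Yilmaz (both 36 years); then Leclerc (21 years); then Brennan (18 years); then Johansson and Sorensen (both 17 years); then Drummond (15 years); then Nguyen (14 years); then Chaudhari (5 years).
Beaumont and Yilmaz both have date the degree was conferred Sep 3, 2003, so the next rule applies.
Beaumont and Yilmaz both have date of appointment to current position Oct 18, 2011, so the next rule applies.
Beaumont and Yilmaz are each Professor, so the next rule applies.
Among Beaumont and Yilmaz, alphabetically by surname: Beaumont before Yilmaz.
Johansson and Sorensen both have date the degree was conferred May 25, 2011, so the next rule applies.
Johansson and Sorensen both have date of appointment to current position Sep 8, 2010, so the next rule applies.
Johansson and Sorensen are each Associate Professor, so the next rule applies.
Among Johansson and Sorensen, alphabetically by surname: Johansson before Sorensen.
Order: Beaumont, Yilmaz, Leclerc, Brennan, Johansson, Sorensen, Drummond, Nguyen, Chaudhari.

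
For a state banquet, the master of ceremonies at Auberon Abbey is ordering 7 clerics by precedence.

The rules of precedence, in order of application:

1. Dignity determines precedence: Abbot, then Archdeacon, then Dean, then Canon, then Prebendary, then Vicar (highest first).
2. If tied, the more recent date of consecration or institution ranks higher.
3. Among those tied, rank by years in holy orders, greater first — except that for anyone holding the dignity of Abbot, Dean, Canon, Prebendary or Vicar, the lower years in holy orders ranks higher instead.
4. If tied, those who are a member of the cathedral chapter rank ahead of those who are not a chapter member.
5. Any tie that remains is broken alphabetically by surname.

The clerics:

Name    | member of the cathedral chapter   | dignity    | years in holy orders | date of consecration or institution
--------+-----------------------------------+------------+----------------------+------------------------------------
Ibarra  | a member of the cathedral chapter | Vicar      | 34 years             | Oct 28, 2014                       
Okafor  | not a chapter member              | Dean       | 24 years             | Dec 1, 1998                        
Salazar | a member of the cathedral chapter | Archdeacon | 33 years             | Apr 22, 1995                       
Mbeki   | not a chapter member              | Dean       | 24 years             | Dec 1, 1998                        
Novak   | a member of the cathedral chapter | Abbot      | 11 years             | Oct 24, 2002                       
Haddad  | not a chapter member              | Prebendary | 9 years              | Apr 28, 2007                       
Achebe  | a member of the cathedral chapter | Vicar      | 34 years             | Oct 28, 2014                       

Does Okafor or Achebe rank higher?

By dignity: Novak (Abbot); then Salazar (Archdeacon); then Mbeki and Okafor (Dean); then Haddad (Prebendary); then Achebe and Ibarra (Vicar).
Mbeki and Okafor both have date of consecration or institution Dec 1, 1998, so the next rule applies.
Mbeki and Okafor both have years in holy orders 24 years, so the next rule applies.
Mbeki and Okafor are each not a chapter member, so the next rule applies.
Among Mbeki and Okafor, alphabetically by surname: Mbeki before Okafor.
Achebe and Ibarra both have date of consecration or institution Oct 28, 2014, so the next rule applies.
Achebe and Ibarra both have years in holy orders 34 years, so the next rule applies.
Achebe and Ibarra are each a member of the cathedral chapter, so the next rule applies.
Among Achebe and Ibarra, alphabetically by surname: Achebe before Ibarra.
So Okafor takes precedence.

Okafor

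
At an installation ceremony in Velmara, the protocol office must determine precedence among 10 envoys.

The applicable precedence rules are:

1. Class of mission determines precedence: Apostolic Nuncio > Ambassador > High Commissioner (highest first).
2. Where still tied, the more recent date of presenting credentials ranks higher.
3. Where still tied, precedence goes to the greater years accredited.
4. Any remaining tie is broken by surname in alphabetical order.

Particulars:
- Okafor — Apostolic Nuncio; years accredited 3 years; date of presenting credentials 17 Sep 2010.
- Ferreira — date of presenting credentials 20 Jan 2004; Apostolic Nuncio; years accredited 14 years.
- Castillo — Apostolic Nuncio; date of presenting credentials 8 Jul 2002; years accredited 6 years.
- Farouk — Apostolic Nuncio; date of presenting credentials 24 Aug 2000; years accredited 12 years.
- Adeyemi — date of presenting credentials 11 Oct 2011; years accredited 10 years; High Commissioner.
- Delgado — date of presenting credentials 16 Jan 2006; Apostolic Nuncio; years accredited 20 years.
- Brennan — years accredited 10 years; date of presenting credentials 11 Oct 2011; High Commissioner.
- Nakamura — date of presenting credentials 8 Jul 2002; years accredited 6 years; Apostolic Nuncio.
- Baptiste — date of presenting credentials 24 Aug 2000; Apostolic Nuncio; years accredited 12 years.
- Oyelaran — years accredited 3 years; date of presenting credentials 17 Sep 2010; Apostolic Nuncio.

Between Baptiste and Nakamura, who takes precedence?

By class of mission: Okafor, Oyelaran, Delgado, Ferreira, Castillo, Nakamura, Baptiste and Farouk (Apostolic Nuncio); then Adeyemi and Brennan (High Commissioner).
Among Okafor, Oyelaran, Delgado, Ferreira, Castillo, Nakamura, Baptiste and Farouk, by date of presenting credentials (later first): Okafor and Oyelaran (17 Sep 2010) before Delgado (16 Jan 2006) before Ferreira (20 Jan 2004) before Castillo and Nakamura (8 Jul 2002) before Baptiste and Farouk (24 Aug 2000).
Okafor and Oyelaran both have years accredited 3 years, so the next rule applies.
Among Okafor and Oyelaran, alphabetically by surname: Okafor before Oyelaran.
Castillo and Nakamura both have years accredited 6 years, so the next rule applies.
Among Castillo and Nakamura, alphabetically by surname: Castillo before Nakamura.
Baptiste and Farouk both have years accredited 12 years, so the next rule applies.
Among Baptiste and Farouk, alphabetically by surname: Baptiste before Farouk.
Adeyemi and Brennan both have date of presenting credentials 11 Oct 2011, so the next rule applies.
Adeyemi and Brennan both have years accredited 10 years, so the next rule applies.
Among Adeyemi and Brennan, alphabetically by surname: Adeyemi before Brennan.
So Nakamura takes precedence.

Nakamura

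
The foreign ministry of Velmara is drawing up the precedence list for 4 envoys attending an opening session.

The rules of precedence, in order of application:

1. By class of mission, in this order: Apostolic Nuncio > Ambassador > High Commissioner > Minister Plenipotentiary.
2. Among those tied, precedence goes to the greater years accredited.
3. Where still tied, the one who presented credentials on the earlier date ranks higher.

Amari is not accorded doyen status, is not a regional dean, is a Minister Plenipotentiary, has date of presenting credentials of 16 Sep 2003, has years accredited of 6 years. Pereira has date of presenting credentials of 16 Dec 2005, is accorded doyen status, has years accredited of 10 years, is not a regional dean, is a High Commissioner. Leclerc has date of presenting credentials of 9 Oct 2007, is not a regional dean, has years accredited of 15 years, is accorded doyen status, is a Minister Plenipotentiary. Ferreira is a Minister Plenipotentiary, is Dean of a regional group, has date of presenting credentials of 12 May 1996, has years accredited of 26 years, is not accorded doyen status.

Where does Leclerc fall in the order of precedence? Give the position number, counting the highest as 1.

By class of mission: Pereira (High Commissioner); then Ferreira, Leclerc and Amari (Minister Plenipotentiary).
Among Ferreira, Leclerc and Amari, by years accredited (higher first): Ferreira (26 years) before Leclerc (15 years) before Amari (6 years).
Order: Pereira, Ferreira, Leclerc, Amari. So position 3.

3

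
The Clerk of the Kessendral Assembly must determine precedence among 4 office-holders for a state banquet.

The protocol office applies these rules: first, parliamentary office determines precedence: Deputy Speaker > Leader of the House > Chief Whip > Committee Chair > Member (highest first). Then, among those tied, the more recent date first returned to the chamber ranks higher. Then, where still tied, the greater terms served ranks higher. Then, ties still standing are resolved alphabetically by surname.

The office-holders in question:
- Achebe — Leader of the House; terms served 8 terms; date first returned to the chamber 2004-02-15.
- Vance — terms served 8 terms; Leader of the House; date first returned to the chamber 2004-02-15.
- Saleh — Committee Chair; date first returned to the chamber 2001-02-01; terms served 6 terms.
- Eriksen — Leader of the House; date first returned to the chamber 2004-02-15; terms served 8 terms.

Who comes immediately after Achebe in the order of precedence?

Eriksen

By parliamentary office: Achebe, Eriksen and Vance (Leader of the House); then Saleh (Committee Chair).
Achebe, Eriksen and Vance all have date first returned to the chamber 2004-02-15, so the next rule applies.
Achebe, Eriksen and Vance all have terms served 8 terms, so the next rule applies.
Among Achebe, Eriksen and Vance, alphabetically by surname: Achebe before Eriksen before Vance.
Order: Achebe, Eriksen, Vance, Saleh.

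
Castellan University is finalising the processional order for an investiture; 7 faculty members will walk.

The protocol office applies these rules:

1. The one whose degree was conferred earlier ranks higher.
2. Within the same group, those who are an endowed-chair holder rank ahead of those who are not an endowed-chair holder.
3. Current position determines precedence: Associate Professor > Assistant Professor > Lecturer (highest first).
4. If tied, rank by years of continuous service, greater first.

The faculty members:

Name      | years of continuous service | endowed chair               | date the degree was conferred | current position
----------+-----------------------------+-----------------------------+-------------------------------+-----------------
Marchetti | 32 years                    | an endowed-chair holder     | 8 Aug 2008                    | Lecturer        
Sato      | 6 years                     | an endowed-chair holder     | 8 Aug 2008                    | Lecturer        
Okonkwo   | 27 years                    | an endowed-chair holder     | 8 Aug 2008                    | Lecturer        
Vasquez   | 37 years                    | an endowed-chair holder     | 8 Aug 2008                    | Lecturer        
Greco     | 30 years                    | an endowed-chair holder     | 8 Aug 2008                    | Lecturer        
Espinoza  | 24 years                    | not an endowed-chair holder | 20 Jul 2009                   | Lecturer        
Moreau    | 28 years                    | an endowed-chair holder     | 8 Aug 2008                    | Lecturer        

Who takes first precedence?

By date the degree was conferred (earlier first): Vasquez, Marchetti, Greco, Moreau, Okonkwo and Sato (each 8 Aug 2008); then Espinoza (20 Jul 2009).
Vasquez, Marchetti, Greco, Moreau, Okonkwo and Sato are each an endowed-chair holder, so the next rule applies.
Vasquez, Marchetti, Greco, Moreau, Okonkwo and Sato are each Lecturer, so the next rule applies.
Among Vasquez, Marchetti, Greco, Moreau, Okonkwo and Sato, by years of continuous service (higher first): Vasquez (37 years) before Marchetti (32 years) before Greco (30 years) before Moreau (28 years) before Okonkwo (27 years) before Sato (6 years).
Order: Vasquez, Marchetti, Greco, Moreau, Okonkwo, Sato, Espinoza.

Vasquez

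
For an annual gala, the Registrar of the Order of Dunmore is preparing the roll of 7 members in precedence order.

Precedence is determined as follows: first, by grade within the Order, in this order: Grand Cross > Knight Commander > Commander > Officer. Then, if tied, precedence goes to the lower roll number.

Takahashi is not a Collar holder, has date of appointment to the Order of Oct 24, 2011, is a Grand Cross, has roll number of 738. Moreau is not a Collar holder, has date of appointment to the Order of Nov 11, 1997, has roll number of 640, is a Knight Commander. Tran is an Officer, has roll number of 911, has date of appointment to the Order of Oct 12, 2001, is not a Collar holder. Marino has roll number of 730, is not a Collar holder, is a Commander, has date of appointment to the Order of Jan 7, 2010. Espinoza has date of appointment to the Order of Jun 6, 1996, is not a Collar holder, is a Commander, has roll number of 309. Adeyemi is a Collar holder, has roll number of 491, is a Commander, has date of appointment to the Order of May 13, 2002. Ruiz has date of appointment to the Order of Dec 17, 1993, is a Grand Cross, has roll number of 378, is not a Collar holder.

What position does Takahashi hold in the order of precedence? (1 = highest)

2

By grade within the Order: Ruiz and Takahashi (Grand Cross); then Moreau (Knight Commander); then Espinoza, Adeyemi and Marino (Commander); then Tran (Officer).
Among Ruiz and Takahashi, by roll number (lower first): Ruiz (378) before Takahashi (738).
Among Espinoza, Adeyemi and Marino, by roll number (lower first): Espinoza (309) before Adeyemi (491) before Marino (730).
Order: Ruiz, Takahashi, Moreau, Espinoza, Adeyemi, Marino, Tran. So position 2.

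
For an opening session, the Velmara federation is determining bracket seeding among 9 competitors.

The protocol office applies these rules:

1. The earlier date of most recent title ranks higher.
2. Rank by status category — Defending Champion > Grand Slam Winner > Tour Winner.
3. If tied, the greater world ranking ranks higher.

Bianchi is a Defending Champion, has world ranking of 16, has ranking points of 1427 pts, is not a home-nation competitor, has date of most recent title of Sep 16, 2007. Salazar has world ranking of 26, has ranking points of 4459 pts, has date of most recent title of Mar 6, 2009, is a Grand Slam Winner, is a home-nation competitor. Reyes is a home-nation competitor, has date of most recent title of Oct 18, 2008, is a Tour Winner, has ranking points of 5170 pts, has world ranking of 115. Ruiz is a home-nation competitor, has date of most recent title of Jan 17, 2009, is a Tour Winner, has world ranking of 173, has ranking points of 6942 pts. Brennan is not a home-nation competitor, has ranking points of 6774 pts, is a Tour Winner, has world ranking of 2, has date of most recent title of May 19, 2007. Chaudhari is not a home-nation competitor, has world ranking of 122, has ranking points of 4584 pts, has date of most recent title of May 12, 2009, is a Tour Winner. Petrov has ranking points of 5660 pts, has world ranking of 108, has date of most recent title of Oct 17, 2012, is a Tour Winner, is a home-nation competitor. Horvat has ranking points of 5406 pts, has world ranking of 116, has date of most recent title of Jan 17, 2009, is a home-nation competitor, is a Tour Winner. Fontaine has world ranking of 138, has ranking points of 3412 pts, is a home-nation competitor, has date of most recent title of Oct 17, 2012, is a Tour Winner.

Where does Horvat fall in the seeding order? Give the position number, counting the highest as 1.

5

By date of most recent title (earlier first): Brennan (May 19, 2007); then Bianchi (Sep 16, 2007); then Reyes (Oct 18, 2008); then Ruiz and Horvat (both Jan 17, 2009); then Salazar (Mar 6, 2009); then Chaudhari (May 12, 2009); then Fontaine and Petrov (both Oct 17, 2012).
Ruiz and Horvat are each Tour Winner, so the next rule applies.
Among Ruiz and Horvat, by world ranking (higher first): Ruiz (173) before Horvat (116).
Fontaine and Petrov are each Tour Winner, so the next rule applies.
Among Fontaine and Petrov, by world ranking (higher first): Fontaine (138) before Petrov (108).
Order: Brennan, Bianchi, Reyes, Ruiz, Horvat, Salazar, Chaudhari, Fontaine, Petrov. So position 5.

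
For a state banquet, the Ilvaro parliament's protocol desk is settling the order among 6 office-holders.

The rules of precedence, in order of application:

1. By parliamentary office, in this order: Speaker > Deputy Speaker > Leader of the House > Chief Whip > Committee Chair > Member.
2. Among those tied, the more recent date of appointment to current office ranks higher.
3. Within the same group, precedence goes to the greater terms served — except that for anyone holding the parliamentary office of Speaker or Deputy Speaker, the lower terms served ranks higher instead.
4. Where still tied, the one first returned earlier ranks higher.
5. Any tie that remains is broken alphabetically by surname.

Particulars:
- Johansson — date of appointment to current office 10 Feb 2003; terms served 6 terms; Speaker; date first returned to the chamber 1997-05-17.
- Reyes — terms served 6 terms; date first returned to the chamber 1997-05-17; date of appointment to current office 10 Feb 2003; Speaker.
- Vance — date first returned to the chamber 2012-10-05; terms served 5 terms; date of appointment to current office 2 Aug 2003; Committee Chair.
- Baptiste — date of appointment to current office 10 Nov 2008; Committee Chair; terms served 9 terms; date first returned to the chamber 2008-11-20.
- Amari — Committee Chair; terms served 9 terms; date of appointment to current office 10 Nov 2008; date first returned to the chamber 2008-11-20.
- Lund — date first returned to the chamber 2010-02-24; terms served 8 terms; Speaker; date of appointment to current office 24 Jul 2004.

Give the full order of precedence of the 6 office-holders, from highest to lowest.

By parliamentary office: Lund, Johansson and Reyes (Speaker); then Amari, Baptiste and Vance (Committee Chair).
Among Lund, Johansson and Reyes, by date of appointment to current office (later first): Lund (24 Jul 2004) before Johansson and Reyes (10 Feb 2003).
Johansson and Reyes both have terms served 6 terms, so the next rule applies.
Johansson and Reyes both have date first returned to the chamber 1997-05-17, so the next rule applies.
Among Johansson and Reyes, alphabetically by surname: Johansson before Reyes.
Among Amari, Baptiste and Vance, by date of appointment to current office (later first): Amari and Baptiste (10 Nov 2008) before Vance (2 Aug 2003).
Amari and Baptiste both have terms served 9 terms, so the next rule applies.
Amari and Baptiste both have date first returned to the chamber 2008-11-20, so the next rule applies.
Among Amari and Baptiste, alphabetically by surname: Amari before Baptiste.
Full order: Lund, Johansson, Reyes, Amari, Baptiste, Vance.

Lund, Johansson, Reyes, Amari, Baptiste, Vance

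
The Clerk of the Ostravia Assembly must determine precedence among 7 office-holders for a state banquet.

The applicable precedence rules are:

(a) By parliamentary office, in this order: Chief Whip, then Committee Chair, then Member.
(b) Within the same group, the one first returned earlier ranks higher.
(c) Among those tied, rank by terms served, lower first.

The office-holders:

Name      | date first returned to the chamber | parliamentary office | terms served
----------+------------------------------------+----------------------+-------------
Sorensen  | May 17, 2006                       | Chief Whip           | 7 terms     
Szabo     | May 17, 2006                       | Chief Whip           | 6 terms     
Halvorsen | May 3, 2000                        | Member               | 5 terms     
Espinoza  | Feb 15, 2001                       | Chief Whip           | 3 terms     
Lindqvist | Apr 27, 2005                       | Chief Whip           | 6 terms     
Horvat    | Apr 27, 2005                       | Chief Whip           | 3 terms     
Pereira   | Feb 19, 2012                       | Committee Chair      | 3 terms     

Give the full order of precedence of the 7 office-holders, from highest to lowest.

By parliamentary office: Espinoza, Horvat, Lindqvist, Szabo and Sorensen (Chief Whip); then Pereira (Committee Chair); then Halvorsen (Member).
Among Espinoza, Horvat, Lindqvist, Szabo and Sorensen, by date first returned to the chamber (earlier first): Espinoza (Feb 15, 2001) before Horvat and Lindqvist (Apr 27, 2005) before Szabo and Sorensen (May 17, 2006).
Among Horvat and Lindqvist, by terms served (lower first): Horvat (3 terms) before Lindqvist (6 terms).
Among Szabo and Sorensen, by terms served (lower first): Szabo (6 terms) before Sorensen (7 terms).
Full order: Espinoza, Horvat, Lindqvist, Szabo, Sorensen, Pereira, Halvorsen.

Espinoza, Horvat, Lindqvist, Szabo, Sorensen, Pereira, Halvorsen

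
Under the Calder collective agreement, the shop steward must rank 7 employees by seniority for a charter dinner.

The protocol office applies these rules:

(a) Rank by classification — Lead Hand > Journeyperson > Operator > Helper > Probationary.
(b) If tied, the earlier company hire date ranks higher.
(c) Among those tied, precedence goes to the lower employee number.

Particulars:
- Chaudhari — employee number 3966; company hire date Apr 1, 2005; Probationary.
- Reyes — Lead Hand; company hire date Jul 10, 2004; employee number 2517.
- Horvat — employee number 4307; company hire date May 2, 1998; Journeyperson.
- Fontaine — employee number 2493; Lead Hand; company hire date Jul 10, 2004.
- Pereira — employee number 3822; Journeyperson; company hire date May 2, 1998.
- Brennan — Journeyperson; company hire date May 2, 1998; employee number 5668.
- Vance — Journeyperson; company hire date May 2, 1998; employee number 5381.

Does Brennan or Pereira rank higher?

Pereira

By classification: Fontaine and Reyes (Lead Hand); then Pereira, Horvat, Vance and Brennan (Journeyperson); then Chaudhari (Probationary).
Fontaine and Reyes both have company hire date Jul 10, 2004, so the next rule applies.
Among Fontaine and Reyes, by employee number (lower first): Fontaine (2493) before Reyes (2517).
Pereira, Horvat, Vance and Brennan all have company hire date May 2, 1998, so the next rule applies.
Among Pereira, Horvat, Vance and Brennan, by employee number (lower first): Pereira (3822) before Horvat (4307) before Vance (5381) before Brennan (5668).
So Pereira takes precedence.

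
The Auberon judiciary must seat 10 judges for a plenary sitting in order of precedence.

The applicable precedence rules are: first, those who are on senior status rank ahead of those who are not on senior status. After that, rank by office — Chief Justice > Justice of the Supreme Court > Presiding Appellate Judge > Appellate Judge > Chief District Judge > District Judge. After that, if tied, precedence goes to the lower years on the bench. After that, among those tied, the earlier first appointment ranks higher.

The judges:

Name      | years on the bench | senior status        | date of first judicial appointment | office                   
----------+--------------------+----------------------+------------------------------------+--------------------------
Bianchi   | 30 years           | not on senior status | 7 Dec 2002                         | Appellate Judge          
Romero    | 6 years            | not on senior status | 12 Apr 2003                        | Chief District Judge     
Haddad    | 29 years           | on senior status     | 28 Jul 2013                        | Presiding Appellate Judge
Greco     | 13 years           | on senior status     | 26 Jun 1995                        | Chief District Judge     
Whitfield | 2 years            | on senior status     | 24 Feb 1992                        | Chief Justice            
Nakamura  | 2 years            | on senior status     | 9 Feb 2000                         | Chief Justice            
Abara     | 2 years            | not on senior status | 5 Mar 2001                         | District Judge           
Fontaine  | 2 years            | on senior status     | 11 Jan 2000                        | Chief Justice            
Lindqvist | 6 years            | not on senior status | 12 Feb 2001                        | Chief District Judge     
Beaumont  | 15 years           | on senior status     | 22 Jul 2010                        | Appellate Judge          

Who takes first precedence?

Whitfield

By the first rule: Whitfield, Fontaine, Nakamura, Haddad, Beaumont and Greco (each on senior status); then Bianchi, Lindqvist, Romero and Abara (each not on senior status).
Among Whitfield, Fontaine, Nakamura, Haddad, Beaumont and Greco, by office: Whitfield, Fontaine and Nakamura (Chief Justice) before Haddad (Presiding Appellate Judge) before Beaumont (Appellate Judge) before Greco (Chief District Judge).
Whitfield, Fontaine and Nakamura all have years on the bench 2 years, so the next rule applies.
Among Whitfield, Fontaine and Nakamura, by date of first judicial appointment (earlier first): Whitfield (24 Feb 1992) before Fontaine (11 Jan 2000) before Nakamura (9 Feb 2000).
Among Bianchi, Lindqvist, Romero and Abara, by office: Bianchi (Appellate Judge) before Lindqvist and Romero (Chief District Judge) before Abara (District Judge).
Lindqvist and Romero both have years on the bench 6 years, so the next rule applies.
Among Lindqvist and Romero, by date of first judicial appointment (earlier first): Lindqvist (12 Feb 2001) before Romero (12 Apr 2003).
Order: Whitfield, Fontaine, Nakamura, Haddad, Beaumont, Greco, Bianchi, Lindqvist, Romero, Abara.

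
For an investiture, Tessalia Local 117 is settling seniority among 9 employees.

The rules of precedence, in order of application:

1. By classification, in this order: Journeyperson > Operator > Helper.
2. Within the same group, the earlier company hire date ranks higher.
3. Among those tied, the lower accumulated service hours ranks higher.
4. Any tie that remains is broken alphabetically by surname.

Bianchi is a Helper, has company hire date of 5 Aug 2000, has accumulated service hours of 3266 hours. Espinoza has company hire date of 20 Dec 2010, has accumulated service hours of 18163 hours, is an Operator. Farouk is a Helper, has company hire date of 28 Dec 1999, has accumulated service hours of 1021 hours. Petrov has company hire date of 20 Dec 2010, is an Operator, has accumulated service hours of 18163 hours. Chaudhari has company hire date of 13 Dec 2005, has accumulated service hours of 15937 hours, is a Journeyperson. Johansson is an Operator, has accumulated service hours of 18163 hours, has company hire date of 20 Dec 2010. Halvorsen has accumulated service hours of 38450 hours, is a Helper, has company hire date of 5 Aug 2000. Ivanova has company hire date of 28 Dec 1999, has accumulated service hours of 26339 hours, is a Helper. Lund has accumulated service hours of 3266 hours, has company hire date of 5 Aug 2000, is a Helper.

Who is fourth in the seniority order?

Petrov

By classification: Chaudhari (Journeyperson); then Espinoza, Johansson and Petrov (Operator); then Farouk, Ivanova, Bianchi, Lund and Halvorsen (Helper).
Espinoza, Johansson and Petrov all have company hire date 20 Dec 2010, so the next rule applies.
Espinoza, Johansson and Petrov all have accumulated service hours 18163 hours, so the next rule applies.
Among Espinoza, Johansson and Petrov, alphabetically by surname: Espinoza before Johansson before Petrov.
Among Farouk, Ivanova, Bianchi, Lund and Halvorsen, by company hire date (earlier first): Farouk and Ivanova (28 Dec 1999) before Bianchi, Lund and Halvorsen (5 Aug 2000).
Among Farouk and Ivanova, by accumulated service hours (lower first): Farouk (1021 hours) before Ivanova (26339 hours).
Among Bianchi, Lund and Halvorsen, by accumulated service hours (lower first): Bianchi and Lund (3266 hours) before Halvorsen (38450 hours).
Among Bianchi and Lund, alphabetically by surname: Bianchi before Lund.
Order: Chaudhari, Espinoza, Johansson, Petrov, Farouk, Ivanova, Bianchi, Lund, Halvorsen.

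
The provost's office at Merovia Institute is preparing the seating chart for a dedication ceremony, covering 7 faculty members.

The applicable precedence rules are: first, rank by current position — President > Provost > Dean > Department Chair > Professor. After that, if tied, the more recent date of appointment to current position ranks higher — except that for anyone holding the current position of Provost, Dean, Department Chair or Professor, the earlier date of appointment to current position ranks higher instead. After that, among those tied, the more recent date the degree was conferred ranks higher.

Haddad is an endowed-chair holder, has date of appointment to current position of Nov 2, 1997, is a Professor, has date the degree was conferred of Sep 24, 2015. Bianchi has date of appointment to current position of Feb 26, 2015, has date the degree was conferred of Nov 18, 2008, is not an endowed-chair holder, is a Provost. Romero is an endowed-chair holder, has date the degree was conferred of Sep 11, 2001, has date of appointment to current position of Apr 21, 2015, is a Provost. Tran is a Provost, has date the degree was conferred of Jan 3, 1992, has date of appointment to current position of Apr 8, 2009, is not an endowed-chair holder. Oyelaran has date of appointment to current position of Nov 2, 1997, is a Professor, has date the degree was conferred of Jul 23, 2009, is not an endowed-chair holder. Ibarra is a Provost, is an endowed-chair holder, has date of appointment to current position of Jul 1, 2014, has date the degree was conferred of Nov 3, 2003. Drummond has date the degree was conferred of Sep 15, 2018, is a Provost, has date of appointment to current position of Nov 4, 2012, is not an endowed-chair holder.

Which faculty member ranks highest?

Tran

By current position: Tran, Drummond, Ibarra, Bianchi and Romero (Provost); then Haddad and Oyelaran (Professor).
Among Tran, Drummond, Ibarra, Bianchi and Romero, by date of appointment to current position (earlier first) (reversed rule for this group): Tran (Apr 8, 2009) before Drummond (Nov 4, 2012) before Ibarra (Jul 1, 2014) before Bianchi (Feb 26, 2015) before Romero (Apr 21, 2015).
Haddad and Oyelaran both have date of appointment to current position Nov 2, 1997, so the next rule applies.
Among Haddad and Oyelaran, by date the degree was conferred (later first): Haddad (Sep 24, 2015) before Oyelaran (Jul 23, 2009).
Order: Tran, Drummond, Ibarra, Bianchi, Romero, Haddad, Oyelaran.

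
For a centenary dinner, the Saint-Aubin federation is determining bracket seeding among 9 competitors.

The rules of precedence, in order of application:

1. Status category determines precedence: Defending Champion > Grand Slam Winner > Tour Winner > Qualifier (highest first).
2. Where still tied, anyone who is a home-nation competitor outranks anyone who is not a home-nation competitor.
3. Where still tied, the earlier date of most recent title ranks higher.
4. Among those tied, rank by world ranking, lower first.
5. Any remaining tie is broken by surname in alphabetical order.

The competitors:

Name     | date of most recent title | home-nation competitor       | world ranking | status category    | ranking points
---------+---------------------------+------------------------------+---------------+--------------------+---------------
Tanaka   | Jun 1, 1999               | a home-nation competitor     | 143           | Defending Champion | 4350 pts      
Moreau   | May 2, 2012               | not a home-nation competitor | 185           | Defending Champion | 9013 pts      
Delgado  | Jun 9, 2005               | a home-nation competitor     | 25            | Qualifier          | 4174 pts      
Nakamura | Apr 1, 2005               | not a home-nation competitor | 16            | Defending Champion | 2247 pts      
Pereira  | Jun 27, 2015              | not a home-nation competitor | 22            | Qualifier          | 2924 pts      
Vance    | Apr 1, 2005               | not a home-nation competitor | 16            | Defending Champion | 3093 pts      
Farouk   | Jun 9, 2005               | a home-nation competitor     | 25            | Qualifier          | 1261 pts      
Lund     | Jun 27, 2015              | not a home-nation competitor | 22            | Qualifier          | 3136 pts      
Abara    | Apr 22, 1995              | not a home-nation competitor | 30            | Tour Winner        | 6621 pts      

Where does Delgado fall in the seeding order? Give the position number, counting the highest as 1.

6

By status category: Tanaka, Nakamura, Vance and Moreau (Defending Champion); then Abara (Tour Winner); then Delgado, Farouk, Lund and Pereira (Qualifier).
Among Tanaka, Nakamura, Vance and Moreau, a home-nation competitor before not a home-nation competitor: Tanaka (a home-nation competitor) before Nakamura, Vance and Moreau (not a home-nation competitor).
Among Nakamura, Vance and Moreau, by date of most recent title (earlier first): Nakamura and Vance (Apr 1, 2005) before Moreau (May 2, 2012).
Nakamura and Vance both have world ranking 16, so the next rule applies.
Among Nakamura and Vance, alphabetically by surname: Nakamura before Vance.
Among Delgado, Farouk, Lund and Pereira, a home-nation competitor before not a home-nation competitor: Delgado and Farouk (a home-nation competitor) before Lund and Pereira (not a home-nation competitor).
Delgado and Farouk both have date of most recent title Jun 9, 2005, so the next rule applies.
Delgado and Farouk both have world ranking 25, so the next rule applies.
Among Delgado and Farouk, alphabetically by surname: Delgado before Farouk.
Lund and Pereira both have date of most recent title Jun 27, 2015, so the next rule applies.
Lund and Pereira both have world ranking 22, so the next rule applies.
Among Lund and Pereira, alphabetically by surname: Lund before Pereira.
Order: Tanaka, Nakamura, Vance, Moreau, Abara, Delgado, Farouk, Lund, Pereira. So position 6.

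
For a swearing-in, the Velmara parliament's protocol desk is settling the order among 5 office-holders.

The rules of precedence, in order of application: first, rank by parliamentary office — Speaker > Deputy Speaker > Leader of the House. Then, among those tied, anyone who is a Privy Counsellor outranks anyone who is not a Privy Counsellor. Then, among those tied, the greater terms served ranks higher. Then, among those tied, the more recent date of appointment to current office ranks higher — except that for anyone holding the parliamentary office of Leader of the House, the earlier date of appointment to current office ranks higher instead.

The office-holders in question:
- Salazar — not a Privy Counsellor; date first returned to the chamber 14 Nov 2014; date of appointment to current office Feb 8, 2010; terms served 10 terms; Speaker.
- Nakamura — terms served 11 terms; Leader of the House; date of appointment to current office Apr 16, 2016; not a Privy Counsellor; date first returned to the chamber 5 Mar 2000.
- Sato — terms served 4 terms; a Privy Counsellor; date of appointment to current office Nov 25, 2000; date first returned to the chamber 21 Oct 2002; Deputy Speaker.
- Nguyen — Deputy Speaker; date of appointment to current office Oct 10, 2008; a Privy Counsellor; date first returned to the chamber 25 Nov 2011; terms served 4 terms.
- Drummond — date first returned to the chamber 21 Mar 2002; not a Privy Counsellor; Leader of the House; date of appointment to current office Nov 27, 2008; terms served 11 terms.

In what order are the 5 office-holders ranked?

By parliamentary office: Salazar (Speaker); then Nguyen and Sato (Deputy Speaker); then Drummond and Nakamura (Leader of the House).
Nguyen and Sato are each a Privy Counsellor, so the next rule applies.
Nguyen and Sato both have terms served 4 terms, so the next rule applies.
Among Nguyen and Sato, by date of appointment to current office (later first): Nguyen (Oct 10, 2008) before Sato (Nov 25, 2000).
Drummond and Nakamura are each not a Privy Counsellor, so the next rule applies.
Drummond and Nakamura both have terms served 11 terms, so the next rule applies.
Among Drummond and Nakamura, by date of appointment to current office (earlier first) (reversed rule for this group): Drummond (Nov 27, 2008) before Nakamura (Apr 16, 2016).
Full order: Salazar, Nguyen, Sato, Drummond, Nakamura.

Salazar, Nguyen, Sato, Drummond, Nakamura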